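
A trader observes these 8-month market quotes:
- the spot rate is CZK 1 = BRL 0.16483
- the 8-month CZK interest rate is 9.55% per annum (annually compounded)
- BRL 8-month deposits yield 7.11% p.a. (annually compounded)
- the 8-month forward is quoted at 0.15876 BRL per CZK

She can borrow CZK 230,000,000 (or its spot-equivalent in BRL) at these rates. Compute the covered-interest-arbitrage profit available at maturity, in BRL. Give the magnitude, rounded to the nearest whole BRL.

T = 8/12 years.
Invest the CZK and cover forward: 230,000,000 × 1.0626940637 × 0.15876 = BRL 38,804,061.20.
Convert at spot and invest in BRL: 230,000,000 × 0.16483 × 1.0468553564 = BRL 39,687,228.73.
The quoted forward undervalues CZK, so borrow CZK, convert to BRL at spot, deposit the BRL at 7.11%, and buy CZK forward at 0.15876 to cover the loan.
The gap between the two covered legs is BRL 883,168.

BRL 883,168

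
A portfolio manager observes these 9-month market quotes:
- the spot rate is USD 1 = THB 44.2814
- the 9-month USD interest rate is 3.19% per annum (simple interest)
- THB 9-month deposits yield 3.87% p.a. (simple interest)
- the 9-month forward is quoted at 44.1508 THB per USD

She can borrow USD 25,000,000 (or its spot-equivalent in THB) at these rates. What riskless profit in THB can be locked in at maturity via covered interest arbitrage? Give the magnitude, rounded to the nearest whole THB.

T = 9/12 years.
Route A — deposit USD, sell forward: 25,000,000 × 1.023925 × 44.1508 = THB 1,130,177,697.25.
Route B — convert at spot, deposit THB: 25,000,000 × 44.2814 × 1.029025 = THB 1,139,166,690.88.
The quoted forward undervalues USD, so borrow USD, convert to THB at spot, deposit the THB at 3.87%, and buy USD forward at 44.1508 to cover the loan.
Profit = 1,139,166,690.88 − 1,130,177,697.25 = THB 8,988,994.

THB 8,988,994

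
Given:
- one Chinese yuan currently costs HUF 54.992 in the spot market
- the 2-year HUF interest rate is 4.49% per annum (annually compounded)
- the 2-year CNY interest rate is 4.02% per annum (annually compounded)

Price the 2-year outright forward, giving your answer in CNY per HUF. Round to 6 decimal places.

T = 2 years.
Growth of 1 HUF over T: (1 + 0.0449)^2 = 1.091816.
Growth of 1 CNY over T: (1 + 0.0402)^2 = 1.082016.
So F = 54.992 × 1.091816 / 1.082016 = 55.49007 (HUF/CNY).
Invert for CNY per HUF: 1 / 55.49007 = 0.018021.

0.018021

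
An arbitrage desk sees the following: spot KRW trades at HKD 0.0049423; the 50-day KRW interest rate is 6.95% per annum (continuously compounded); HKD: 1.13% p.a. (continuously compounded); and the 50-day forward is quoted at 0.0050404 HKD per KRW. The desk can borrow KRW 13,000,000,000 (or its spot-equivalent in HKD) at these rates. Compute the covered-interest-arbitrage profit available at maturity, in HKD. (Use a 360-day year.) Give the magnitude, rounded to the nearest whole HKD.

T = 50/360 years.
Route A — deposit KRW, sell forward: 13,000,000,000 × 1.0096995161 × 0.0050404 = HKD 66,160,762.73.
Route B — convert at spot, deposit HKD: 13,000,000,000 × 0.0049423 × 1.0015706767 = HKD 64,350,815.82.
The quoted forward overvalues KRW, so borrow HKD, buy KRW at spot, deposit the KRW at 6.95%, and sell the proceeds forward at 0.0050404.
The gap between the two covered legs is HKD 1,809,947.

HKD 1,809,947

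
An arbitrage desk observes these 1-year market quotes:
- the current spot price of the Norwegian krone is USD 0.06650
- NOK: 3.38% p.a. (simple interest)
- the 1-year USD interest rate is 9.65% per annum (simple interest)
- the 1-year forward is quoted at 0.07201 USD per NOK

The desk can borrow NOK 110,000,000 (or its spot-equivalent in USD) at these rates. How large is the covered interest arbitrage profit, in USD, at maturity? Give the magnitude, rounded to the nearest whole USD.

USD 167,936

T = 1 year.
Keep in NOK, deliver into the forward: 110,000,000·1.033800·0.07201 = USD 8,188,833.18.
Swap to USD now, deposit: 110,000,000·0.06650·1.096500 = USD 8,020,897.50.
The quoted forward overvalues NOK, so borrow USD, buy NOK at spot, deposit the NOK at 3.38%, and sell the proceeds forward at 0.07201.
The gap between the two covered legs is USD 167,936.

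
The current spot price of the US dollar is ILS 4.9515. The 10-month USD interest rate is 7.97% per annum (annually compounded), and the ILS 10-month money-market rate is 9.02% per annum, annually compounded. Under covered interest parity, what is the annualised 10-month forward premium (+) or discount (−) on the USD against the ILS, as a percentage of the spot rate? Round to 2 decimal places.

T = 10/12 years.
CIP forward (ILS per USD) = 4.9515 × 1.0746206/1.0659887 = 4.9915950.
(F − S)/S ÷ T = (4.9915950 − 4.9515)/4.9515/(10/12) = 0.009717 → 0.97%.

+0.97%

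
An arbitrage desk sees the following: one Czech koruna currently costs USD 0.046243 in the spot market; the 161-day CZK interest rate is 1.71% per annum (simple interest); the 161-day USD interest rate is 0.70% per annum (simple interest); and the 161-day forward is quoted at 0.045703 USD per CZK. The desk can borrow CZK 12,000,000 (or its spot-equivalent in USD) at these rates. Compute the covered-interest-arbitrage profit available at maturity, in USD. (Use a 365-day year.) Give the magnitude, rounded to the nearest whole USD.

USD 4,057

T = 161/365 years.
Keep in CZK, deliver into the forward: 12,000,000·1.00754274·0.045703 = USD 552,572.71.
Swap to USD now, deposit: 12,000,000·0.046243·1.00308767 = USD 556,629.40.
The quoted forward undervalues CZK, so borrow CZK, convert to USD at spot, deposit the USD at 0.70%, and buy CZK forward at 0.045703 to cover the loan.
Arbitrage profit = |552,572.71 − 556,629.40| = USD 4,057.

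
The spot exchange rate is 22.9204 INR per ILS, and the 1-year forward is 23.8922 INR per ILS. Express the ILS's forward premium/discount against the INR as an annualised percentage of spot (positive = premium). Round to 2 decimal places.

T = 1 year.
Period premium: (23.8922 − 22.9204)/22.9204 = 0.0423989.
Annualise by dividing by T: 0.0423989 / 1 = 0.042399 → 4.24%.

+4.24%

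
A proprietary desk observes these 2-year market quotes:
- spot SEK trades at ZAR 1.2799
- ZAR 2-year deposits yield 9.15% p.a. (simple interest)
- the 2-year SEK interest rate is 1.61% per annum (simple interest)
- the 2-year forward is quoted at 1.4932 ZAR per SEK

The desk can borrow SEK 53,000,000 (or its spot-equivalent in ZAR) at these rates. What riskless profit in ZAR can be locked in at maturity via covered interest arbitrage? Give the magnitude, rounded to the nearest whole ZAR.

T = 2 years.
Keep in SEK, deliver into the forward: 53,000,000·1.032200·1.4932 = ZAR 81,687,895.12.
Swap to ZAR now, deposit: 53,000,000·1.2799·1.183000 = ZAR 80,248,450.10.
The quoted forward overvalues SEK, so borrow ZAR, buy SEK at spot, deposit the SEK at 1.61%, and sell the proceeds forward at 1.4932.
The gap between the two covered legs is ZAR 1,439,445.

ZAR 1,439,445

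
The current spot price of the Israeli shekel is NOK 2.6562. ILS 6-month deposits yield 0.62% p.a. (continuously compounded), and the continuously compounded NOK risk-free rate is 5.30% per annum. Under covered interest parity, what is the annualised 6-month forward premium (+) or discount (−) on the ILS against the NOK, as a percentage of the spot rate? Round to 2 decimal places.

T = 6/12 years.
No-arbitrage forward: 2.6562 × 1.0268542 / 1.0031048 = 2.7190879 NOK/ILS.
(F − S)/S ÷ T = (2.7190879 − 2.6562)/2.6562/(6/12) = 0.047352 → 4.74%.

+4.74%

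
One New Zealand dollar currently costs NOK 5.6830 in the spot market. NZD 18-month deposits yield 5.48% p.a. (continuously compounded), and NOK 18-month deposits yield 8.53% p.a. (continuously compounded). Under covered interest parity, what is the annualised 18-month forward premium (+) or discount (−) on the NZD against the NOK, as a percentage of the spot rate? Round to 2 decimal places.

T = 18/12 years.
No-arbitrage forward: 5.683 × 1.1364962 / 1.0856729 = 5.9490367 NOK/NZD.
Annualised premium = (F − S)/S × (1/T) = (5.9490367 − 5.683)/5.683 ÷ (18/12) = 3.12%.

+3.12%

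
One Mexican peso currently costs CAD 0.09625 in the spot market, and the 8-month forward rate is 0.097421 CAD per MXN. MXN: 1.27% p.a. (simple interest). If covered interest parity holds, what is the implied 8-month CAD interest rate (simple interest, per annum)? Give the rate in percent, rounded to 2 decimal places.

T = 8/12 years.
F/S = 0.097421/0.09625 = 1.0121662 = (growth of CAD) / (growth of MXN).
MXN growth factor: 1 + 0.0127×8/12 = 1.0084667.
That pins the CAD growth at 1.0207359.
r = (1.0207359 − 1)/(8/12) = 0.031104 → 3.11%.

3.11%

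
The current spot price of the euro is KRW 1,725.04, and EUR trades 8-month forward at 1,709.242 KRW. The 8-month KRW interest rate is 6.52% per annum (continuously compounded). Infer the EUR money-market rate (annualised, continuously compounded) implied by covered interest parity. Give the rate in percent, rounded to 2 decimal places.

7.90%

T = 8/12 years.
CIP gives F = S · g_KRW/g_EUR, so g_KRW/g_EUR = 1709.242/1725.04 = 0.9908420.
The KRW side grows by e^(0.0652×8/12) = 1.0444252.
Hence g_EUR = 1.0540785.
r = ln(1.0540785)/(8/12) = 0.079000 → 7.90%.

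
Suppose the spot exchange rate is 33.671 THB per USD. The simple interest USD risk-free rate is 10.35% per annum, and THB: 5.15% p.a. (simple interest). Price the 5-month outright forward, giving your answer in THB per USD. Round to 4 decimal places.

32.9716

T = 5/12 years.
THB growth factor: 1 + 0.0515×5/12 = 1.02145833.
USD accumulates by 1 + 0.1035×5/12 = 1.043125.
CIP: F = S · (grow THB)/(grow USD) = 33.671 × 1.02145833/1.043125 = 32.971622 THB per USD.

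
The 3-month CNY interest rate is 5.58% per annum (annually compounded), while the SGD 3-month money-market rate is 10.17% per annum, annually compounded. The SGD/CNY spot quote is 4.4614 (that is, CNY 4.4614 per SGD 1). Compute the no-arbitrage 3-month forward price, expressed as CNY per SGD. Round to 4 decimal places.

4.4142

T = 3/12 years.
CNY growth factor: (1 + 0.0558)^(3/12) = 1.0136672.
SGD accumulates by (1 + 0.1017)^(3/12) = 1.0245091.
CIP: F = S · (grow CNY)/(grow SGD) = 4.4614 × 1.0136672/1.0245091 = 4.414187 CNY per SGD.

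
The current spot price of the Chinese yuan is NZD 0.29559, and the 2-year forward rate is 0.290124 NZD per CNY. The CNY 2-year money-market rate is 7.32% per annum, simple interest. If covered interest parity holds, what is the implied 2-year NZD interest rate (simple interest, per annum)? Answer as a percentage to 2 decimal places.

6.26%

T = 2 years.
By CIP, F/S equals the NZD-to-CNY growth ratio: 0.290124/0.29559 = 0.9815082.
The CNY side grows by 1 + 0.0732×2 = 1.146400.
So the NZD growth factor = 1.125201.
r = (1.125201 − 1)/2 = 0.062600 → 6.26%.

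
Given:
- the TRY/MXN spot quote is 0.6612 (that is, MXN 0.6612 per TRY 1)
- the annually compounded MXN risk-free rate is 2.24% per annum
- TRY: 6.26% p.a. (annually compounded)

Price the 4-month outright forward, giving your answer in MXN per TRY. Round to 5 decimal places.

0.65275

T = 4/12 years.
Growth of 1 MXN over T: (1 + 0.0224)^(4/12) = 1.0074116.
Growth of 1 TRY over T: (1 + 0.0626)^(4/12) = 1.0204458.
So F = 0.6612 × 1.0074116 / 1.0204458 = 0.6527545 (MXN/TRY).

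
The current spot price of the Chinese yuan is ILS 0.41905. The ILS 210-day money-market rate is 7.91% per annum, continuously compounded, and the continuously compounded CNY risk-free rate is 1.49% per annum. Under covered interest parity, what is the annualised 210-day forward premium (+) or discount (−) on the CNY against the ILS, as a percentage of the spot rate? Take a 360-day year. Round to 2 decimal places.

+6.54%

T = 210/360 years.
No-arbitrage forward: 0.41905 × 1.0472228 / 1.0087295 = 0.43504102 ILS/CNY.
(F − S)/S ÷ T = (0.43504102 − 0.41905)/0.41905/(210/360) = 0.065417 → 6.54%.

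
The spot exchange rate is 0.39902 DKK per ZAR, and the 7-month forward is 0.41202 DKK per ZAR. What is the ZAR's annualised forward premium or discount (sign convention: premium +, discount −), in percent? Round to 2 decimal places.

T = 7/12 years.
(F − S)/S = (0.41202 − 0.39902)/0.39902 = 0.0325798.
×(1/T) gives 5.59% p.a.

+5.59%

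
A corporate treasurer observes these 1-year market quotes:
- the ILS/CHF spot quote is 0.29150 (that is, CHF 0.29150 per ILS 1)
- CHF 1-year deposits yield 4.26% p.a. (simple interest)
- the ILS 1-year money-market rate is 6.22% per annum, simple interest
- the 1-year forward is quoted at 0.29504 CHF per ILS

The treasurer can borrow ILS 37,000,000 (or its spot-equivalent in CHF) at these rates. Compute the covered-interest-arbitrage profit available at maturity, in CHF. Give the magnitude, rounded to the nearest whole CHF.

CHF 350,523

T = 1 year.
Keep in ILS, deliver into the forward: 37,000,000·1.062200·0.29504 = CHF 11,595,485.06.
Swap to CHF now, deposit: 37,000,000·0.29150·1.042600 = CHF 11,244,962.30.
The quoted forward overvalues ILS, so borrow CHF, buy ILS at spot, deposit the ILS at 6.22%, and sell the proceeds forward at 0.29504.
Profit = 11,595,485.06 − 11,244,962.30 = CHF 350,523.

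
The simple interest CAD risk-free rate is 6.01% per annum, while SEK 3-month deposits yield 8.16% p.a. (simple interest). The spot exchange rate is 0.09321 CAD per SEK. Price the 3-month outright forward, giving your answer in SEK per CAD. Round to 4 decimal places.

10.7853

T = 3/12 years.
CAD growth factor: 1 + 0.0601×3/12 = 1.015025.
SEK growth factor: 1 + 0.0816×3/12 = 1.020400.
So F = 0.09321 × 1.015025 / 1.020400 = 0.092719012 (CAD/SEK).
Invert for SEK per CAD: 1 / 0.092719012 = 10.7853.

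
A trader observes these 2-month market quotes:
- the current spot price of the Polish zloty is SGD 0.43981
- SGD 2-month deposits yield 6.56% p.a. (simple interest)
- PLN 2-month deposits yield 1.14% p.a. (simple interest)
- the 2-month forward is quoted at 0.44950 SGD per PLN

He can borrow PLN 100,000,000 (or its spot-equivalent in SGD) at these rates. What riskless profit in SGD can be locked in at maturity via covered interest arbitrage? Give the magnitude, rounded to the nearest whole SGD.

T = 2/12 years.
Invest the PLN and cover forward: 100,000,000 × 1.001900 × 0.44950 = SGD 45,035,405.00.
Convert at spot and invest in SGD: 100,000,000 × 0.43981 × 1.0109333333 = SGD 44,461,858.93.
The quoted forward overvalues PLN, so borrow SGD, buy PLN at spot, deposit the PLN at 1.14%, and sell the proceeds forward at 0.44950.
Profit = 45,035,405.00 − 44,461,858.93 = SGD 573,546.

SGD 573,546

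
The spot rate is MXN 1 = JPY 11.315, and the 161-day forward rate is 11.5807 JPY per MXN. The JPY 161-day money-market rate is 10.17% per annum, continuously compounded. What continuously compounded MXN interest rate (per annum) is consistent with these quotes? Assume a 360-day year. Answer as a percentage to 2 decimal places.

T = 161/360 years.
F/S = 11.5807/11.315 = 1.0234821 = (growth of JPY) / (growth of MXN).
The JPY side grows by e^(0.1017×161/360) = 1.0465327.
So the MXN growth factor = 1.0225217.
r = ln(1.0225217)/(161/360) = 0.049800 → 4.98%.

4.98%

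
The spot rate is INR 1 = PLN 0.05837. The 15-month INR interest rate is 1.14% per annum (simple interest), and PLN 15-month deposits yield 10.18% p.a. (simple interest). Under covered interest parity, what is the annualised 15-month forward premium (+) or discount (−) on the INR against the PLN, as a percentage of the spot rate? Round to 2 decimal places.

+8.91%

T = 15/12 years.
CIP forward (PLN per INR) = 0.05837 × 1.127250/1.014250 = 0.06487314.
Annualised premium = (F − S)/S × (1/T) = (0.06487314 − 0.05837)/0.05837 ÷ (15/12) = 8.91%.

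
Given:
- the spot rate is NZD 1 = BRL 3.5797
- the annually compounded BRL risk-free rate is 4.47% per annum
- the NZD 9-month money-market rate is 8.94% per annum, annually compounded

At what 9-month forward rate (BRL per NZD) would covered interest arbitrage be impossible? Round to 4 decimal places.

3.4690

T = 9/12 years.
Growth of 1 BRL over T: (1 + 0.0447)^(9/12) = 1.0333411.
Growth of 1 NZD over T: (1 + 0.0894)^(9/12) = 1.0663273.
So F = 3.5797 × 1.0333411 / 1.0663273 = 3.468964 (BRL/NZD).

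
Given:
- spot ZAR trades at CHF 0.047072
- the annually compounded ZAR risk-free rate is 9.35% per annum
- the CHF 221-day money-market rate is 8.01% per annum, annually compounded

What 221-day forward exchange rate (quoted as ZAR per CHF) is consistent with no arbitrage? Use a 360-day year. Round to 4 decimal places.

21.4055

T = 221/360 years.
Growth of 1 CHF over T: (1 + 0.0801)^(221/360) = 1.04843897.
ZAR accumulates by (1 + 0.0935)^(221/360) = 1.05640494.
Forward (CHF per ZAR) = 0.047072 × 1.04843897 / 1.05640494 = 0.046717047.
Invert for ZAR per CHF: 1 / 0.046717047 = 21.4055.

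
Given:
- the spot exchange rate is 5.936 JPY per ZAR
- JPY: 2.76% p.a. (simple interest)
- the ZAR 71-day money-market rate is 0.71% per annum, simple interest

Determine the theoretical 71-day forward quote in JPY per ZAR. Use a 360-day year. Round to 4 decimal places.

T = 71/360 years.
JPY growth factor: 1 + 0.0276×71/360 = 1.0054433.
Growth of 1 ZAR over T: 1 + 0.0071×71/360 = 1.0014003.
So F = 5.936 × 1.0054433 / 1.0014003 = 5.959966 (JPY/ZAR).

5.9600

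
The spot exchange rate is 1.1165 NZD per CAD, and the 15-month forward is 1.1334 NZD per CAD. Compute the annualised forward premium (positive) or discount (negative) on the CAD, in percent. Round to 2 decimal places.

T = 15/12 years.
(F − S)/S = (1.1334 − 1.1165)/1.1165 = 0.0151366.
Annualise by dividing by T: 0.0151366 / (15/12) = 0.012109 → 1.21%.

+1.21%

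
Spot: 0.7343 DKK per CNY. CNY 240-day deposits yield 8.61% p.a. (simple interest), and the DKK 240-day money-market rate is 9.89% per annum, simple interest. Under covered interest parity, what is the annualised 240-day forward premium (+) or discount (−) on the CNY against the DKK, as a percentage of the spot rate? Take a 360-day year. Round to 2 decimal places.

T = 240/360 years.
CIP forward (DKK per CNY) = 0.7343 × 1.0659333/1.057400 = 0.7402259.
Annualised premium = (F − S)/S × (1/T) = (0.7402259 − 0.7343)/0.7343 ÷ (240/360) = 1.21%.

+1.21%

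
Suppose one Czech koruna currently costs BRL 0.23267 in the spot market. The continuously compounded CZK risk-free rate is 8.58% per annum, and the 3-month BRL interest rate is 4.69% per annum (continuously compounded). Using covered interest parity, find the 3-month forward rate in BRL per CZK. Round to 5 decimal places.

T = 3/12 years.
Growth of 1 BRL over T: e^(0.0469×3/12) = 1.011794.
CZK growth factor: e^(0.0858×3/12) = 1.0216817.
CIP: F = S · (grow BRL)/(grow CZK) = 0.23267 × 1.011794/1.0216817 = 0.2304183 BRL per CZK.

0.23042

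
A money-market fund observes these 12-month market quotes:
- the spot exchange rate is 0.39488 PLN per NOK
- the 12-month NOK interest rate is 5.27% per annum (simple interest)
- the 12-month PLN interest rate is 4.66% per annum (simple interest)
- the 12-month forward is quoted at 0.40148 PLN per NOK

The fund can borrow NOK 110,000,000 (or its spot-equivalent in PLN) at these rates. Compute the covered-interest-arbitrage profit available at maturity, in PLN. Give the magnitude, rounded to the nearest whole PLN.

T = 1 year.
Invest the NOK and cover forward: 110,000,000 × 1.052700 × 0.40148 = PLN 46,490,179.56.
Convert at spot and invest in PLN: 110,000,000 × 0.39488 × 1.046600 = PLN 45,460,954.88.
The quoted forward overvalues NOK, so borrow PLN, buy NOK at spot, deposit the NOK at 5.27%, and sell the proceeds forward at 0.40148.
The gap between the two covered legs is PLN 1,029,225.

PLN 1,029,225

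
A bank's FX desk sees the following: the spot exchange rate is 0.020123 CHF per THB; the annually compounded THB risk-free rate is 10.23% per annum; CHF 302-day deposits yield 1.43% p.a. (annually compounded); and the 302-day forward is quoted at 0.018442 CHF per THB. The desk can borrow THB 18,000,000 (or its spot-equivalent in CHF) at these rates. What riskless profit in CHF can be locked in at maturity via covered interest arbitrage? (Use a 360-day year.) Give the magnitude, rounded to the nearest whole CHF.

T = 302/360 years.
Invest the THB and cover forward: 18,000,000 × 1.08513767 × 0.018442 = CHF 360,217.96.
Convert at spot and invest in CHF: 18,000,000 × 0.020123 × 1.01198237 = CHF 366,554.18.
The quoted forward undervalues THB, so borrow THB, convert to CHF at spot, deposit the CHF at 1.43%, and buy THB forward at 0.018442 to cover the loan.
The gap between the two covered legs is CHF 6,336.

CHF 6,336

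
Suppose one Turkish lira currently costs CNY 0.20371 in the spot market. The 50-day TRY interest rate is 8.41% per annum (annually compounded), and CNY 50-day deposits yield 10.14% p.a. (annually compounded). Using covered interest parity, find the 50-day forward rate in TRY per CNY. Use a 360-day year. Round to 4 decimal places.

4.8982

T = 50/360 years.
CNY accumulates by (1 + 0.1014)^(50/360) = 1.0135046.
Growth of 1 TRY over T: (1 + 0.0841)^(50/360) = 1.0112784.
CIP: F = S · (grow CNY)/(grow TRY) = 0.20371 × 1.0135046/1.0112784 = 0.2041584 CNY per TRY.
Quoted the other way: 1/0.2041584 = 4.8982 TRY per CNY.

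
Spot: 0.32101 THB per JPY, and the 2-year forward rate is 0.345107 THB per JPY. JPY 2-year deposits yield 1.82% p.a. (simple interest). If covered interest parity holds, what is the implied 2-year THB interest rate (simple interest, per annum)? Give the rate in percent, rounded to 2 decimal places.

T = 2 years.
F/S = 0.345107/0.32101 = 1.0750662 = (growth of THB) / (growth of JPY).
The JPY side grows by 1 + 0.0182×2 = 1.036400.
Hence g_THB = 1.1141986.
(1.1141986 − 1)/T = 0.057099, i.e. 5.71%.

5.71%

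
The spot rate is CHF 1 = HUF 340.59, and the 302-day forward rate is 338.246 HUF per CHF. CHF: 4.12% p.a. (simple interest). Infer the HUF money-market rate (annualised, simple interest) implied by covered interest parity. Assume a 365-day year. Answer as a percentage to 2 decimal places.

3.26%

T = 302/365 years.
F/S = 338.246/340.59 = 0.9931178 = (growth of HUF) / (growth of CHF).
The CHF side grows by 1 + 0.0412×302/365 = 1.0340888.
Hence g_HUF = 1.026972.
(1.026972 − 1)/T = 0.032599, i.e. 3.26%.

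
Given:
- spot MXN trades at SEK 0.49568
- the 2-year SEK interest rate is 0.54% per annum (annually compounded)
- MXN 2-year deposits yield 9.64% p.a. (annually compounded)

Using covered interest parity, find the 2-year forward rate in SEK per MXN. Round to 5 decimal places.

0.41681

T = 2 years.
SEK accumulates by (1 + 0.0054)^2 = 1.0108292.
Growth of 1 MXN over T: (1 + 0.0964)^2 = 1.202093.
So F = 0.49568 × 1.0108292 / 1.202093 = 0.4168129 (SEK/MXN).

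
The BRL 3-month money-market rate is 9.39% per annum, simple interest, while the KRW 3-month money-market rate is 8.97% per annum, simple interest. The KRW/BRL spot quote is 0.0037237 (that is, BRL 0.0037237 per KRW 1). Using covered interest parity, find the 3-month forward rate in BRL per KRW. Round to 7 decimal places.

T = 3/12 years.
BRL accumulates by 1 + 0.0939×3/12 = 1.023475.
KRW accumulates by 1 + 0.0897×3/12 = 1.022425.
CIP: F = S · (grow BRL)/(grow KRW) = 0.0037237 × 1.023475/1.022425 = 0.003727524 BRL per KRW.

0.0037275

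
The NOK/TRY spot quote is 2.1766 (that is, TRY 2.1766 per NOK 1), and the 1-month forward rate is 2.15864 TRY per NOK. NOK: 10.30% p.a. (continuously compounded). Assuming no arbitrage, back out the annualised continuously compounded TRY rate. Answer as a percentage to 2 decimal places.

0.36%

T = 1/12 years.
By CIP, F/S equals the TRY-to-NOK growth ratio: 2.15864/2.1766 = 0.9917486.
NOK growth factor: e^(0.1030×1/12) = 1.0086203.
Hence g_TRY = 1.0002978.
r = ln(1.0002978)/(1/12) = 0.003573 → 0.36%.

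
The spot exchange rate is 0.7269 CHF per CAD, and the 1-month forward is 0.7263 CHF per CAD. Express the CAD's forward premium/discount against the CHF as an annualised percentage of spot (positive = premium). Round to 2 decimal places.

T = 1/12 years.
Period premium: (0.7263 − 0.7269)/0.7269 = -0.0008254.
Per annum: -0.0008254 / (1/12) = -0.009905 = -0.99%.

-0.99%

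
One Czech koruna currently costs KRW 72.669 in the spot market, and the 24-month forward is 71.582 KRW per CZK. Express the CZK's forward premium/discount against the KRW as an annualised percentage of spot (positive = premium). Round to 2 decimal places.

-0.75%

T = 2 years.
(F − S)/S = (71.582 − 72.669)/72.669 = -0.0149582.
Per annum: -0.0149582 / 2 = -0.007479 = -0.75%.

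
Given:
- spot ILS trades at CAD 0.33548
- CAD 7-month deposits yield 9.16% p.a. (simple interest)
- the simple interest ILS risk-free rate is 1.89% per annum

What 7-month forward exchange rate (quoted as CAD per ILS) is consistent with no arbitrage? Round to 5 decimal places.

0.34955

T = 7/12 years.
CAD accumulates by 1 + 0.0916×7/12 = 1.0534333.
Growth of 1 ILS over T: 1 + 0.0189×7/12 = 1.011025.
So F = 0.33548 × 1.0534333 / 1.011025 = 0.3495520 (CAD/ILS).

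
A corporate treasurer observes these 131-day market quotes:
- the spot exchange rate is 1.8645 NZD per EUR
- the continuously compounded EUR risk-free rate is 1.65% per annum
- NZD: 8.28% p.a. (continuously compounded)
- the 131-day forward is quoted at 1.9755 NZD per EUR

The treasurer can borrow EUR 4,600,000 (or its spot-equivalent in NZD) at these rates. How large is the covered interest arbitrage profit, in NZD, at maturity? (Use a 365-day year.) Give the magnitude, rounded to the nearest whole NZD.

T = 131/365 years.
Invest the EUR and cover forward: 4,600,000 × 1.005939487 × 1.9755 = NZD 9,141,273.90.
Convert at spot and invest in NZD: 4,600,000 × 1.8645 × 1.030163225 = NZD 8,835,400.93.
The quoted forward overvalues EUR, so borrow NZD, buy EUR at spot, deposit the EUR at 1.65%, and sell the proceeds forward at 1.9755.
Arbitrage profit = |9,141,273.90 − 8,835,400.93| = NZD 305,873.

NZD 305,873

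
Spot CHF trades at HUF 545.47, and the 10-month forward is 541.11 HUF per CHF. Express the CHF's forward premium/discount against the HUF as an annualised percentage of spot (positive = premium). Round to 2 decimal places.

T = 10/12 years.
CHF trades forward at -0.79931% vs spot over the period.
Annualise by dividing by T: -0.0079931 / (10/12) = -0.009592 → -0.96%.

-0.96%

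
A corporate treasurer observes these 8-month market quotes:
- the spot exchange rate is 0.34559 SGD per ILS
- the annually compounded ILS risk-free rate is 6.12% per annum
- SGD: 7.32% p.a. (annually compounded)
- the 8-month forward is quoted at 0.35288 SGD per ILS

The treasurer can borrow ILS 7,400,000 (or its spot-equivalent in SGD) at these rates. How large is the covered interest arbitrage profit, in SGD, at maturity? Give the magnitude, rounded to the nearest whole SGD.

SGD 36,105

T = 8/12 years.
Route A — deposit ILS, sell forward: 7,400,000 × 1.040394771 × 0.35288 = SGD 2,716,795.35.
Route B — convert at spot, deposit SGD: 7,400,000 × 0.34559 × 1.04822322 = SGD 2,680,690.42.
The quoted forward overvalues ILS, so borrow SGD, buy ILS at spot, deposit the ILS at 6.12%, and sell the proceeds forward at 0.35288.
Profit = 2,716,795.35 − 2,680,690.42 = SGD 36,105.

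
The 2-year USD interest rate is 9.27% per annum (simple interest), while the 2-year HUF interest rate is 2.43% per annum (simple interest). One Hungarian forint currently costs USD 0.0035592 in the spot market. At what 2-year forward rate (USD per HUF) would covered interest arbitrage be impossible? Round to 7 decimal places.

T = 2 years.
USD growth factor: 1 + 0.0927×2 = 1.185400.
HUF accumulates by 1 + 0.0243×2 = 1.048600.
CIP: F = S · (grow USD)/(grow HUF) = 0.0035592 × 1.185400/1.048600 = 0.004023532 USD per HUF.

0.0040235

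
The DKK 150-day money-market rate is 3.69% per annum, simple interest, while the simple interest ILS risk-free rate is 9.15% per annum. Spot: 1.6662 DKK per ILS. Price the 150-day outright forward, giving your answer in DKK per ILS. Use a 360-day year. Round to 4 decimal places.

1.6297

T = 150/360 years.
DKK growth factor: 1 + 0.0369×150/360 = 1.015375.
ILS accumulates by 1 + 0.0915×150/360 = 1.038125.
So F = 1.6662 × 1.015375 / 1.038125 = 1.629686 (DKK/ILS).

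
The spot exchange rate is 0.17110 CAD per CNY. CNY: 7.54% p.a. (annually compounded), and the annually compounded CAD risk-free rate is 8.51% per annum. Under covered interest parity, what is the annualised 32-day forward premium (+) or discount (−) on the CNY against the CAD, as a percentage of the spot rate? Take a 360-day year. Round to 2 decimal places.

+0.90%

T = 32/360 years.
No-arbitrage forward: 0.1711 × 1.0072862 / 1.0064825 = 0.17123663 CAD/CNY.
Annualised premium = (F − S)/S × (1/T) = (0.17123663 − 0.1711)/0.1711 ÷ (32/360) = 0.90%.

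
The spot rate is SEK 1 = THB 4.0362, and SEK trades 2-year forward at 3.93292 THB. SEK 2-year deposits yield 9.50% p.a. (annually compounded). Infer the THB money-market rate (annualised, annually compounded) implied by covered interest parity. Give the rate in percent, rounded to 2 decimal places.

8.09%

T = 2 years.
F/S = 3.93292/4.0362 = 0.9744116 = (growth of THB) / (growth of SEK).
SEK growth factor: (1 + 0.0950)^2 = 1.199025.
That pins the THB growth at 1.1683439.
r = 1.1683439^(1/2) − 1 = 0.080900 → 8.09%.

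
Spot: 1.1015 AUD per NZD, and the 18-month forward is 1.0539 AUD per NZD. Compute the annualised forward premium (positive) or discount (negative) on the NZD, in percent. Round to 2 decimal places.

-2.88%

T = 18/12 years.
(F − S)/S = (1.0539 − 1.1015)/1.1015 = -0.0432138.
×(1/T) gives -2.88% p.a.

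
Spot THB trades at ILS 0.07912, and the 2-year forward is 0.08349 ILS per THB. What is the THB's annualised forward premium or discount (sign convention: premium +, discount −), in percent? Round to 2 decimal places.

T = 2 years.
Period premium: (0.08349 − 0.07912)/0.07912 = 0.0552326.
Per annum: 0.0552326 / 2 = 0.027616 = 2.76%.

+2.76%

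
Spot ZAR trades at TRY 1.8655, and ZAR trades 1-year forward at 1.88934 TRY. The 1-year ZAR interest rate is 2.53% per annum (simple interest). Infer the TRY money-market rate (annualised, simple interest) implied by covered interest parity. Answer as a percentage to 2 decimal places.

3.84%

T = 1 year.
By CIP, F/S equals the TRY-to-ZAR growth ratio: 1.88934/1.8655 = 1.0127794.
ZAR growth factor: 1 + 0.0253×1 = 1.025300.
Hence g_TRY = 1.0384027.
r = (1.0384027 − 1)/1 = 0.038403 → 3.84%.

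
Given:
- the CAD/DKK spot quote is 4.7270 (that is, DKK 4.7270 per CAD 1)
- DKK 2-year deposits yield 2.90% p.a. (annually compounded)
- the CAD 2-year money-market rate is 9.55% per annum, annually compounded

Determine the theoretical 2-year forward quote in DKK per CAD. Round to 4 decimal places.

4.1705

T = 2 years.
DKK accumulates by (1 + 0.0290)^2 = 1.058841.
Growth of 1 CAD over T: (1 + 0.0955)^2 = 1.2001202.
CIP: F = S · (grow DKK)/(grow CAD) = 4.727 × 1.058841/1.2001202 = 4.170533 DKK per CAD.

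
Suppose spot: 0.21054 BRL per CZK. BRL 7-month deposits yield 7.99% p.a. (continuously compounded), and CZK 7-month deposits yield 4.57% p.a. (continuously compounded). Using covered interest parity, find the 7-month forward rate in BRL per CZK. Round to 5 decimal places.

0.21478

T = 7/12 years.
Growth of 1 BRL over T: e^(0.0799×7/12) = 1.0477116.
Growth of 1 CZK over T: e^(0.0457×7/12) = 1.0270168.
So F = 0.21054 × 1.0477116 / 1.0270168 = 0.2147825 (BRL/CZK).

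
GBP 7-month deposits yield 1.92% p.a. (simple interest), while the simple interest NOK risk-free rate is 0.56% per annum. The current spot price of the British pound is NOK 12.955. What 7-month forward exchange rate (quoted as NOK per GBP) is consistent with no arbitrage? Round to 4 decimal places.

T = 7/12 years.
NOK accumulates by 1 + 0.0056×7/12 = 1.00326667.
GBP growth factor: 1 + 0.0192×7/12 = 1.011200.
Forward (NOK per GBP) = 12.955 × 1.00326667 / 1.011200 = 12.853362.

12.8534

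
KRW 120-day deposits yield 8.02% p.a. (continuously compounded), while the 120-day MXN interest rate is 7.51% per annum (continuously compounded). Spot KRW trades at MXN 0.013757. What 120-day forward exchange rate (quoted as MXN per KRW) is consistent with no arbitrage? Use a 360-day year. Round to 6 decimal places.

0.013734

T = 120/360 years.
MXN accumulates by e^(0.0751×120/360) = 1.0253493.
KRW accumulates by e^(0.0802×120/360) = 1.0270939.
CIP: F = S · (grow MXN)/(grow KRW) = 0.013757 × 1.0253493/1.0270939 = 0.01373363 MXN per KRW.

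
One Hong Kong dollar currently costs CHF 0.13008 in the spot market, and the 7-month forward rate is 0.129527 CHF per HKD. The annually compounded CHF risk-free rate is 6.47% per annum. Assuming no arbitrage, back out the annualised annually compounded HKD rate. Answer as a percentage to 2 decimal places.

T = 7/12 years.
CIP gives F = S · g_CHF/g_HKD, so g_CHF/g_HKD = 0.129527/0.13008 = 0.9957488.
CHF growth factor: (1 + 0.0647)^(7/12) = 1.0372479.
Hence g_HKD = 1.0416763.
r = 1.0416763^(12/7) − 1 = 0.072504 → 7.25%.

7.25%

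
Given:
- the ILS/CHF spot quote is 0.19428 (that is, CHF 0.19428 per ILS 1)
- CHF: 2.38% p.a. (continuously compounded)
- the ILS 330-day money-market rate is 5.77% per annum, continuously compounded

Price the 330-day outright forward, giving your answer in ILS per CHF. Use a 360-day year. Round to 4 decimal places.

T = 330/360 years.
CHF growth factor: e^(0.0238×330/360) = 1.0220564.
ILS growth factor: e^(0.0577×330/360) = 1.0543154.
Forward (CHF per ILS) = 0.19428 × 1.0220564 / 1.0543154 = 0.1883356.
Quoted the other way: 1/0.1883356 = 5.3097 ILS per CHF.

5.3097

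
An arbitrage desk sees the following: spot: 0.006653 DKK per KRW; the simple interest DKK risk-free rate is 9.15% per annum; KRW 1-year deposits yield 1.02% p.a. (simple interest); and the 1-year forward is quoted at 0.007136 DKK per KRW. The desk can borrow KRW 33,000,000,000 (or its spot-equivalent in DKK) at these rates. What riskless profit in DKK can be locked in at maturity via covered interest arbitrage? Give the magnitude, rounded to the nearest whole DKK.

DKK 1,747,756

T = 1 year.
Route A — deposit KRW, sell forward: 33,000,000,000 × 1.010200 × 0.007136 = DKK 237,889,977.60.
Route B — convert at spot, deposit DKK: 33,000,000,000 × 0.006653 × 1.091500 = DKK 239,637,733.50.
The quoted forward undervalues KRW, so borrow KRW, convert to DKK at spot, deposit the DKK at 9.15%, and buy KRW forward at 0.007136 to cover the loan.
Arbitrage profit = |237,889,977.60 − 239,637,733.50| = DKK 1,747,756.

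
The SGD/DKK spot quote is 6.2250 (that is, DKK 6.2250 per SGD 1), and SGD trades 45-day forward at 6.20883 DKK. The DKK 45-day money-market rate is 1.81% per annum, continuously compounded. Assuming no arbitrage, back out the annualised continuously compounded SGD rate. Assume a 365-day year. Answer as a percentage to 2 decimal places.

3.92%

T = 45/365 years.
CIP gives F = S · g_DKK/g_SGD, so g_DKK/g_SGD = 6.20883/6.225 = 0.9974024.
DKK growth factor: e^(0.0181×45/365) = 1.002234.
Hence g_SGD = 1.0048442.
Take logs: ln 1.0048442 / (45/365) = 0.039197, so 3.92%.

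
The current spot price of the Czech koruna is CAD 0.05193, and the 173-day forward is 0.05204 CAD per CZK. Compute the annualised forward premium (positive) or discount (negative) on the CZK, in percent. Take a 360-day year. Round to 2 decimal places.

T = 173/360 years.
CZK trades forward at +0.21182% vs spot over the period.
×(1/T) gives 0.44% p.a.

+0.44%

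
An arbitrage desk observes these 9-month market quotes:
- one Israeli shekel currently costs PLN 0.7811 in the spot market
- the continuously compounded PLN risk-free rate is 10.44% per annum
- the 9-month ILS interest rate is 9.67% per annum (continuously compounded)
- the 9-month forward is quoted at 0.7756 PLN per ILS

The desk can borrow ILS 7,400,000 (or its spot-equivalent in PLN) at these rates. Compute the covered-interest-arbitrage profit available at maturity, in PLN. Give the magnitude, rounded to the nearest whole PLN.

T = 9/12 years.
Route A — deposit ILS, sell forward: 7,400,000 × 1.075219686 × 0.7756 = PLN 6,171,158.87.
Route B — convert at spot, deposit PLN: 7,400,000 × 0.7811 × 1.081447044 = PLN 6,250,915.32.
The quoted forward undervalues ILS, so borrow ILS, convert to PLN at spot, deposit the PLN at 10.44%, and buy ILS forward at 0.7756 to cover the loan.
Profit = 6,250,915.32 − 6,171,158.87 = PLN 79,756.

PLN 79,756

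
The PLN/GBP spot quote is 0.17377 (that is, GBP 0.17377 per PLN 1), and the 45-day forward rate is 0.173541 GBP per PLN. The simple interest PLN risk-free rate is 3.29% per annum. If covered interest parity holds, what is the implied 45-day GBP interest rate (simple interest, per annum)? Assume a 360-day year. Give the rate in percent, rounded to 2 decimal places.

T = 45/360 years.
By CIP, F/S equals the GBP-to-PLN growth ratio: 0.173541/0.17377 = 0.9986822.
PLN growth factor: 1 + 0.0329×45/360 = 1.0041125.
That pins the GBP growth at 1.0027893.
(1.0027893 − 1)/T = 0.022314, i.e. 2.23%.

2.23%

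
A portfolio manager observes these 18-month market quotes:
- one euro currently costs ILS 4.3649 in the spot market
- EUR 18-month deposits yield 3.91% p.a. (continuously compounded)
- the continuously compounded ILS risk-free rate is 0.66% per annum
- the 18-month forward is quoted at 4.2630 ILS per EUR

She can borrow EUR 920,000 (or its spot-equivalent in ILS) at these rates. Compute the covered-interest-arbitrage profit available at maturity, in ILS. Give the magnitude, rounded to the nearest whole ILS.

ILS 103,201

T = 18/12 years.
Keep in EUR, deliver into the forward: 920,000·1.060404034·4.2630 = ILS 4,158,862.21.
Swap to ILS now, deposit: 920,000·4.3649·1.009949167 = ILS 4,055,660.95.
The quoted forward overvalues EUR, so borrow ILS, buy EUR at spot, deposit the EUR at 3.91%, and sell the proceeds forward at 4.2630.
The gap between the two covered legs is ILS 103,201.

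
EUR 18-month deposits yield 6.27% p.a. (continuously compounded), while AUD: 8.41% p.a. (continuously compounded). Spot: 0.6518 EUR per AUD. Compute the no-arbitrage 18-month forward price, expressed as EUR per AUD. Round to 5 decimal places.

T = 18/12 years.
EUR growth factor: e^(0.0627×18/12) = 1.0986147.
Growth of 1 AUD over T: e^(0.0841×18/12) = 1.1344523.
Forward (EUR per AUD) = 0.6518 × 1.0986147 / 1.1344523 = 0.6312095.

0.63121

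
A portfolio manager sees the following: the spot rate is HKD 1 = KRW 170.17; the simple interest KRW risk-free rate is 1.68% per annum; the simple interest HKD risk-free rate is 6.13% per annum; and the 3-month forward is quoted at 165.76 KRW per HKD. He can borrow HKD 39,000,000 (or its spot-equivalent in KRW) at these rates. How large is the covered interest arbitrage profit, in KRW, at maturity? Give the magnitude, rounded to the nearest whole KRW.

T = 3/12 years.
Keep in HKD, deliver into the forward: 39,000,000·1.015325·165.76 = KRW 6,563,710,608.00.
Swap to KRW now, deposit: 39,000,000·170.17·1.004200 = KRW 6,664,503,846.00.
The quoted forward undervalues HKD, so borrow HKD, convert to KRW at spot, deposit the KRW at 1.68%, and buy HKD forward at 165.76 to cover the loan.
Arbitrage profit = |6,563,710,608.00 − 6,664,503,846.00| = KRW 100,793,238.

KRW 100,793,238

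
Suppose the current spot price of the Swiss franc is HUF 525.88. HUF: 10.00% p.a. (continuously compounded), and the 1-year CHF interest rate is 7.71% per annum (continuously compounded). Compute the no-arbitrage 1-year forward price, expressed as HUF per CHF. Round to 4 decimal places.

T = 1 year.
HUF growth factor: e^(0.1000×1) = 1.105170918.
CHF accumulates by e^(0.0771×1) = 1.080150086.
Forward (HUF per CHF) = 525.88 × 1.105170918 / 1.080150086 = 538.061599.

538.0616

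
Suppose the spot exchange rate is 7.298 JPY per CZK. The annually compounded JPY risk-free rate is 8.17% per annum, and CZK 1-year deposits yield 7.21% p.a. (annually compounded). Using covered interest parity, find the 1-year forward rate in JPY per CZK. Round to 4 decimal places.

7.3633

T = 1 year.
JPY growth factor: (1 + 0.0817)^1 = 1.081700.
Growth of 1 CZK over T: (1 + 0.0721)^1 = 1.072100.
So F = 7.298 × 1.081700 / 1.072100 = 7.363349 (JPY/CZK).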